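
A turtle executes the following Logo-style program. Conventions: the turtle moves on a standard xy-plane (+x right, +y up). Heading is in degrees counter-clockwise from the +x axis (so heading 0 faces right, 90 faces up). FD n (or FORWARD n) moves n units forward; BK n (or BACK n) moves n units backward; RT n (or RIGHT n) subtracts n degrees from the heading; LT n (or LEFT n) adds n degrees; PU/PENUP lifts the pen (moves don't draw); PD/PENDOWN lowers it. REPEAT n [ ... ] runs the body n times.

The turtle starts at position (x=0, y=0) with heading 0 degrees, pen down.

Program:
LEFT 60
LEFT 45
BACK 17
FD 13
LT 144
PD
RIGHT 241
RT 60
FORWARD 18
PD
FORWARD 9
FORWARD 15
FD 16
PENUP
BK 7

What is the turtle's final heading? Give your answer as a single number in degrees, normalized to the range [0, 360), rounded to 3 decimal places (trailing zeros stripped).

Executing turtle program step by step:
Start: pos=(0,0), heading=0, pen down
LT 60: heading 0 -> 60
LT 45: heading 60 -> 105
BK 17: (0,0) -> (4.4,-16.421) [heading=105, draw]
FD 13: (4.4,-16.421) -> (1.035,-3.864) [heading=105, draw]
LT 144: heading 105 -> 249
PD: pen down
RT 241: heading 249 -> 8
RT 60: heading 8 -> 308
FD 18: (1.035,-3.864) -> (12.117,-18.048) [heading=308, draw]
PD: pen down
FD 9: (12.117,-18.048) -> (17.658,-25.14) [heading=308, draw]
FD 15: (17.658,-25.14) -> (26.893,-36.96) [heading=308, draw]
FD 16: (26.893,-36.96) -> (36.744,-49.568) [heading=308, draw]
PU: pen up
BK 7: (36.744,-49.568) -> (32.434,-44.052) [heading=308, move]
Final: pos=(32.434,-44.052), heading=308, 6 segment(s) drawn

Answer: 308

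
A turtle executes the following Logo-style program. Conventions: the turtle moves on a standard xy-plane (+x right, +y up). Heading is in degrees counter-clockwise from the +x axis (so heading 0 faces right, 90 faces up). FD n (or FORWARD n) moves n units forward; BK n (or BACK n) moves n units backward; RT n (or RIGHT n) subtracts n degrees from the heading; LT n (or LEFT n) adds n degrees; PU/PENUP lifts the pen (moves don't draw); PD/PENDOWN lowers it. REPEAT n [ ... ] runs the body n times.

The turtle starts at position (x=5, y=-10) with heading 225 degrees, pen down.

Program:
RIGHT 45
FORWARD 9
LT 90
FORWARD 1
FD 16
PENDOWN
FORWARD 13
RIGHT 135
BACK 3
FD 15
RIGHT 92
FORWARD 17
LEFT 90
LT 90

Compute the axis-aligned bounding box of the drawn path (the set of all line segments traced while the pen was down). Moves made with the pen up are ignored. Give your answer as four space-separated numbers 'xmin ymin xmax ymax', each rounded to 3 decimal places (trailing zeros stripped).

Answer: -12.485 -42.121 5 -10

Derivation:
Executing turtle program step by step:
Start: pos=(5,-10), heading=225, pen down
RT 45: heading 225 -> 180
FD 9: (5,-10) -> (-4,-10) [heading=180, draw]
LT 90: heading 180 -> 270
FD 1: (-4,-10) -> (-4,-11) [heading=270, draw]
FD 16: (-4,-11) -> (-4,-27) [heading=270, draw]
PD: pen down
FD 13: (-4,-27) -> (-4,-40) [heading=270, draw]
RT 135: heading 270 -> 135
BK 3: (-4,-40) -> (-1.879,-42.121) [heading=135, draw]
FD 15: (-1.879,-42.121) -> (-12.485,-31.515) [heading=135, draw]
RT 92: heading 135 -> 43
FD 17: (-12.485,-31.515) -> (-0.052,-19.921) [heading=43, draw]
LT 90: heading 43 -> 133
LT 90: heading 133 -> 223
Final: pos=(-0.052,-19.921), heading=223, 7 segment(s) drawn

Segment endpoints: x in {-12.485, -4, -4, -4, -1.879, -0.052, 5}, y in {-42.121, -40, -31.515, -27, -19.921, -11, -10, -10}
xmin=-12.485, ymin=-42.121, xmax=5, ymax=-10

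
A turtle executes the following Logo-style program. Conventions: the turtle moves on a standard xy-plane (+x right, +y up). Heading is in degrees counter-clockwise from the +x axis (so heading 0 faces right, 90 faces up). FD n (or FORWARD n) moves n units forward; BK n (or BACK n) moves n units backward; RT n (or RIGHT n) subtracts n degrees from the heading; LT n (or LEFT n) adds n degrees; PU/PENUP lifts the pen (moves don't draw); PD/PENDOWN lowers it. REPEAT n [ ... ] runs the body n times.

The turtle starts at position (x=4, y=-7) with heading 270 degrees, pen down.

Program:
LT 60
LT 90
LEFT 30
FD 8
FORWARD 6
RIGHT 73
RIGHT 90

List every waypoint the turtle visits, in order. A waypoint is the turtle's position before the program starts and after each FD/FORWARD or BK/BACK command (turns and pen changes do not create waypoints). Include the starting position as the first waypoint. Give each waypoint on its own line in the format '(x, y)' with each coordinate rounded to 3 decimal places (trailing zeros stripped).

Executing turtle program step by step:
Start: pos=(4,-7), heading=270, pen down
LT 60: heading 270 -> 330
LT 90: heading 330 -> 60
LT 30: heading 60 -> 90
FD 8: (4,-7) -> (4,1) [heading=90, draw]
FD 6: (4,1) -> (4,7) [heading=90, draw]
RT 73: heading 90 -> 17
RT 90: heading 17 -> 287
Final: pos=(4,7), heading=287, 2 segment(s) drawn
Waypoints (3 total):
(4, -7)
(4, 1)
(4, 7)

Answer: (4, -7)
(4, 1)
(4, 7)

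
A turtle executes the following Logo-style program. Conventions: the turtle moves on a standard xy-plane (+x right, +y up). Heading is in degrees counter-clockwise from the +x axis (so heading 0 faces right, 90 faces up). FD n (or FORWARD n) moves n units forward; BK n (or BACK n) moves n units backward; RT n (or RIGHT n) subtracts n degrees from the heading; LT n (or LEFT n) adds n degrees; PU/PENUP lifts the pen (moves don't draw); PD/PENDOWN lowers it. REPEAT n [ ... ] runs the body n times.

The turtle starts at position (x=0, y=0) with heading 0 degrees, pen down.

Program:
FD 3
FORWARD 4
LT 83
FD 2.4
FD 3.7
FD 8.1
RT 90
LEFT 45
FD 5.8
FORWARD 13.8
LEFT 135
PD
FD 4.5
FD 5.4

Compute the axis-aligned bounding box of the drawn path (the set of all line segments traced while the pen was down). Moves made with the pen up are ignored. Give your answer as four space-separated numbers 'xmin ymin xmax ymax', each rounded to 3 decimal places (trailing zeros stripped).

Executing turtle program step by step:
Start: pos=(0,0), heading=0, pen down
FD 3: (0,0) -> (3,0) [heading=0, draw]
FD 4: (3,0) -> (7,0) [heading=0, draw]
LT 83: heading 0 -> 83
FD 2.4: (7,0) -> (7.292,2.382) [heading=83, draw]
FD 3.7: (7.292,2.382) -> (7.743,6.055) [heading=83, draw]
FD 8.1: (7.743,6.055) -> (8.731,14.094) [heading=83, draw]
RT 90: heading 83 -> 353
LT 45: heading 353 -> 38
FD 5.8: (8.731,14.094) -> (13.301,17.665) [heading=38, draw]
FD 13.8: (13.301,17.665) -> (24.176,26.161) [heading=38, draw]
LT 135: heading 38 -> 173
PD: pen down
FD 4.5: (24.176,26.161) -> (19.709,26.71) [heading=173, draw]
FD 5.4: (19.709,26.71) -> (14.349,27.368) [heading=173, draw]
Final: pos=(14.349,27.368), heading=173, 9 segment(s) drawn

Segment endpoints: x in {0, 3, 7, 7.292, 7.743, 8.731, 13.301, 14.349, 19.709, 24.176}, y in {0, 2.382, 6.055, 14.094, 17.665, 26.161, 26.71, 27.368}
xmin=0, ymin=0, xmax=24.176, ymax=27.368

Answer: 0 0 24.176 27.368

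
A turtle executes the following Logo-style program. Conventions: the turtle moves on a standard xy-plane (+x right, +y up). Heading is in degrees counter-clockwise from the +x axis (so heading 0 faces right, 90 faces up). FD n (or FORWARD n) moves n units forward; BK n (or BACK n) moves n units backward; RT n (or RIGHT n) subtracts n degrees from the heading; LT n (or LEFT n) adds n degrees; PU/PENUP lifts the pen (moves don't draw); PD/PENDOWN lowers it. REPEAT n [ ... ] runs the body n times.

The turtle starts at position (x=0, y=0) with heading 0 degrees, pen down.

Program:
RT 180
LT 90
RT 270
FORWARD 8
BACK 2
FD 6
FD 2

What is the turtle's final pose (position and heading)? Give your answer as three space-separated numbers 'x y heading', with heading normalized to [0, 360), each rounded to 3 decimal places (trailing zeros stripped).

Executing turtle program step by step:
Start: pos=(0,0), heading=0, pen down
RT 180: heading 0 -> 180
LT 90: heading 180 -> 270
RT 270: heading 270 -> 0
FD 8: (0,0) -> (8,0) [heading=0, draw]
BK 2: (8,0) -> (6,0) [heading=0, draw]
FD 6: (6,0) -> (12,0) [heading=0, draw]
FD 2: (12,0) -> (14,0) [heading=0, draw]
Final: pos=(14,0), heading=0, 4 segment(s) drawn

Answer: 14 0 0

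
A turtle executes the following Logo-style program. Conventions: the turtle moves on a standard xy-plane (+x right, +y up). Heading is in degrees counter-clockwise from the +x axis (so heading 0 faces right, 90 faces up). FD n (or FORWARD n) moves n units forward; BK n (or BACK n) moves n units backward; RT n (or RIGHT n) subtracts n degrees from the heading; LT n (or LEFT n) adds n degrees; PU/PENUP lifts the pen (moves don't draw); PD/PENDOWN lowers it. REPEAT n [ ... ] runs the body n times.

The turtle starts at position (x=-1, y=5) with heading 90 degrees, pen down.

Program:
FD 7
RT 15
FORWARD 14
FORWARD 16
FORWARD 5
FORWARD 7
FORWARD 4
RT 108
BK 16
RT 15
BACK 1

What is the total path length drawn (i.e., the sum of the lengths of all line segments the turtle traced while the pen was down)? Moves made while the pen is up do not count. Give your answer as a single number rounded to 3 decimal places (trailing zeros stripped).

Executing turtle program step by step:
Start: pos=(-1,5), heading=90, pen down
FD 7: (-1,5) -> (-1,12) [heading=90, draw]
RT 15: heading 90 -> 75
FD 14: (-1,12) -> (2.623,25.523) [heading=75, draw]
FD 16: (2.623,25.523) -> (6.765,40.978) [heading=75, draw]
FD 5: (6.765,40.978) -> (8.059,45.807) [heading=75, draw]
FD 7: (8.059,45.807) -> (9.87,52.569) [heading=75, draw]
FD 4: (9.87,52.569) -> (10.906,56.433) [heading=75, draw]
RT 108: heading 75 -> 327
BK 16: (10.906,56.433) -> (-2.513,65.147) [heading=327, draw]
RT 15: heading 327 -> 312
BK 1: (-2.513,65.147) -> (-3.182,65.89) [heading=312, draw]
Final: pos=(-3.182,65.89), heading=312, 8 segment(s) drawn

Segment lengths:
  seg 1: (-1,5) -> (-1,12), length = 7
  seg 2: (-1,12) -> (2.623,25.523), length = 14
  seg 3: (2.623,25.523) -> (6.765,40.978), length = 16
  seg 4: (6.765,40.978) -> (8.059,45.807), length = 5
  seg 5: (8.059,45.807) -> (9.87,52.569), length = 7
  seg 6: (9.87,52.569) -> (10.906,56.433), length = 4
  seg 7: (10.906,56.433) -> (-2.513,65.147), length = 16
  seg 8: (-2.513,65.147) -> (-3.182,65.89), length = 1
Total = 70

Answer: 70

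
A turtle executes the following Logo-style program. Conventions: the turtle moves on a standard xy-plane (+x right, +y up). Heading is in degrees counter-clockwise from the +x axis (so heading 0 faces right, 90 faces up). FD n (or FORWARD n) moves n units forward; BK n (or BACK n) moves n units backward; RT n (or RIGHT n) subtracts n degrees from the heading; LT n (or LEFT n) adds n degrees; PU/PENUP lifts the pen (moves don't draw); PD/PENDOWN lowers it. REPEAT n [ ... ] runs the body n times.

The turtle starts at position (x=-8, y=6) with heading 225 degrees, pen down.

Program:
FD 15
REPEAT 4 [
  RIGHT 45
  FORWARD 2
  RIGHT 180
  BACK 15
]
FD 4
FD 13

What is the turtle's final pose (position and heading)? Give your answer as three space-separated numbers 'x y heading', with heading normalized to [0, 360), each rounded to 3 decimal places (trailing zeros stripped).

Executing turtle program step by step:
Start: pos=(-8,6), heading=225, pen down
FD 15: (-8,6) -> (-18.607,-4.607) [heading=225, draw]
REPEAT 4 [
  -- iteration 1/4 --
  RT 45: heading 225 -> 180
  FD 2: (-18.607,-4.607) -> (-20.607,-4.607) [heading=180, draw]
  RT 180: heading 180 -> 0
  BK 15: (-20.607,-4.607) -> (-35.607,-4.607) [heading=0, draw]
  -- iteration 2/4 --
  RT 45: heading 0 -> 315
  FD 2: (-35.607,-4.607) -> (-34.192,-6.021) [heading=315, draw]
  RT 180: heading 315 -> 135
  BK 15: (-34.192,-6.021) -> (-23.586,-16.627) [heading=135, draw]
  -- iteration 3/4 --
  RT 45: heading 135 -> 90
  FD 2: (-23.586,-16.627) -> (-23.586,-14.627) [heading=90, draw]
  RT 180: heading 90 -> 270
  BK 15: (-23.586,-14.627) -> (-23.586,0.373) [heading=270, draw]
  -- iteration 4/4 --
  RT 45: heading 270 -> 225
  FD 2: (-23.586,0.373) -> (-25,-1.042) [heading=225, draw]
  RT 180: heading 225 -> 45
  BK 15: (-25,-1.042) -> (-35.607,-11.648) [heading=45, draw]
]
FD 4: (-35.607,-11.648) -> (-32.778,-8.82) [heading=45, draw]
FD 13: (-32.778,-8.82) -> (-23.586,0.373) [heading=45, draw]
Final: pos=(-23.586,0.373), heading=45, 11 segment(s) drawn

Answer: -23.586 0.373 45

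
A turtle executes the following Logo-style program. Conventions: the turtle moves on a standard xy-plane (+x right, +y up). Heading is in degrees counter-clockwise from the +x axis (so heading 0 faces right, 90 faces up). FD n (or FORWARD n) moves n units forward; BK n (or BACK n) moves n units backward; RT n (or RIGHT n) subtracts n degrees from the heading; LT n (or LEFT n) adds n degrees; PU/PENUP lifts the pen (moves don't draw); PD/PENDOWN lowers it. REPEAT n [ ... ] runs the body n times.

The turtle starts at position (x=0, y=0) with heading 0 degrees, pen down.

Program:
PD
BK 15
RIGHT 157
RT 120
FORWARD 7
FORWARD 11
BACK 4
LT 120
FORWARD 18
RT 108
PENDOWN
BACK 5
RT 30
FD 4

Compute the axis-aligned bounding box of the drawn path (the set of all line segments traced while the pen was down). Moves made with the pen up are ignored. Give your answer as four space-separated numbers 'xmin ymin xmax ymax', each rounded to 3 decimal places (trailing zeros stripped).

Answer: -29.863 0 0 17.866

Derivation:
Executing turtle program step by step:
Start: pos=(0,0), heading=0, pen down
PD: pen down
BK 15: (0,0) -> (-15,0) [heading=0, draw]
RT 157: heading 0 -> 203
RT 120: heading 203 -> 83
FD 7: (-15,0) -> (-14.147,6.948) [heading=83, draw]
FD 11: (-14.147,6.948) -> (-12.806,17.866) [heading=83, draw]
BK 4: (-12.806,17.866) -> (-13.294,13.896) [heading=83, draw]
LT 120: heading 83 -> 203
FD 18: (-13.294,13.896) -> (-29.863,6.862) [heading=203, draw]
RT 108: heading 203 -> 95
PD: pen down
BK 5: (-29.863,6.862) -> (-29.427,1.882) [heading=95, draw]
RT 30: heading 95 -> 65
FD 4: (-29.427,1.882) -> (-27.737,5.507) [heading=65, draw]
Final: pos=(-27.737,5.507), heading=65, 7 segment(s) drawn

Segment endpoints: x in {-29.863, -29.427, -27.737, -15, -14.147, -13.294, -12.806, 0}, y in {0, 1.882, 5.507, 6.862, 6.948, 13.896, 17.866}
xmin=-29.863, ymin=0, xmax=0, ymax=17.866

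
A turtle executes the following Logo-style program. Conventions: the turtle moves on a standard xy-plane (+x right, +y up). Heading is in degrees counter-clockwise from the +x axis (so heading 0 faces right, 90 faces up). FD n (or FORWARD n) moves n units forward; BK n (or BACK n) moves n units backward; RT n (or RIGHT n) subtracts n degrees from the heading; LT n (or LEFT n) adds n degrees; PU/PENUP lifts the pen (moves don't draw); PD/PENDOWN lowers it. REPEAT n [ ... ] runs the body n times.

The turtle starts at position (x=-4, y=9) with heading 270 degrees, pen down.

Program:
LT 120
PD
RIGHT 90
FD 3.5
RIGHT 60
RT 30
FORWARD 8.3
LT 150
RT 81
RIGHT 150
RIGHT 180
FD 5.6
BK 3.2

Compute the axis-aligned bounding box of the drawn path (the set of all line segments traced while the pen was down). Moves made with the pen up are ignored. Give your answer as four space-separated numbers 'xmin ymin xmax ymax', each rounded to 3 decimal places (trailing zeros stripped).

Answer: -9.438 -2.533 -2.25 9

Derivation:
Executing turtle program step by step:
Start: pos=(-4,9), heading=270, pen down
LT 120: heading 270 -> 30
PD: pen down
RT 90: heading 30 -> 300
FD 3.5: (-4,9) -> (-2.25,5.969) [heading=300, draw]
RT 60: heading 300 -> 240
RT 30: heading 240 -> 210
FD 8.3: (-2.25,5.969) -> (-9.438,1.819) [heading=210, draw]
LT 150: heading 210 -> 0
RT 81: heading 0 -> 279
RT 150: heading 279 -> 129
RT 180: heading 129 -> 309
FD 5.6: (-9.438,1.819) -> (-5.914,-2.533) [heading=309, draw]
BK 3.2: (-5.914,-2.533) -> (-7.928,-0.046) [heading=309, draw]
Final: pos=(-7.928,-0.046), heading=309, 4 segment(s) drawn

Segment endpoints: x in {-9.438, -7.928, -5.914, -4, -2.25}, y in {-2.533, -0.046, 1.819, 5.969, 9}
xmin=-9.438, ymin=-2.533, xmax=-2.25, ymax=9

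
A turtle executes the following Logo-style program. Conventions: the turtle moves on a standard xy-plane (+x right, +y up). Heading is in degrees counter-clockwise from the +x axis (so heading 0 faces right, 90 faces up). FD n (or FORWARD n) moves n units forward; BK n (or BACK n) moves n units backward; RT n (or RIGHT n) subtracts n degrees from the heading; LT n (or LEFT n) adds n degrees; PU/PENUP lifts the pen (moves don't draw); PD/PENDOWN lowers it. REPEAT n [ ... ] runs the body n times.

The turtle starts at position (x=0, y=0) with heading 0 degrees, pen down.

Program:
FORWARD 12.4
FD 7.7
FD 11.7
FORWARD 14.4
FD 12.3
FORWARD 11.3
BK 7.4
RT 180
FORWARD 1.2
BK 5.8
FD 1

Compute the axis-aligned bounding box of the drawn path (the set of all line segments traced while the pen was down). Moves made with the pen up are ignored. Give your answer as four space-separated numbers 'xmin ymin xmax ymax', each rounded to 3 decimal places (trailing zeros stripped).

Executing turtle program step by step:
Start: pos=(0,0), heading=0, pen down
FD 12.4: (0,0) -> (12.4,0) [heading=0, draw]
FD 7.7: (12.4,0) -> (20.1,0) [heading=0, draw]
FD 11.7: (20.1,0) -> (31.8,0) [heading=0, draw]
FD 14.4: (31.8,0) -> (46.2,0) [heading=0, draw]
FD 12.3: (46.2,0) -> (58.5,0) [heading=0, draw]
FD 11.3: (58.5,0) -> (69.8,0) [heading=0, draw]
BK 7.4: (69.8,0) -> (62.4,0) [heading=0, draw]
RT 180: heading 0 -> 180
FD 1.2: (62.4,0) -> (61.2,0) [heading=180, draw]
BK 5.8: (61.2,0) -> (67,0) [heading=180, draw]
FD 1: (67,0) -> (66,0) [heading=180, draw]
Final: pos=(66,0), heading=180, 10 segment(s) drawn

Segment endpoints: x in {0, 12.4, 20.1, 31.8, 46.2, 58.5, 61.2, 62.4, 66, 67, 69.8}, y in {0, 0, 0, 0}
xmin=0, ymin=0, xmax=69.8, ymax=0

Answer: 0 0 69.8 0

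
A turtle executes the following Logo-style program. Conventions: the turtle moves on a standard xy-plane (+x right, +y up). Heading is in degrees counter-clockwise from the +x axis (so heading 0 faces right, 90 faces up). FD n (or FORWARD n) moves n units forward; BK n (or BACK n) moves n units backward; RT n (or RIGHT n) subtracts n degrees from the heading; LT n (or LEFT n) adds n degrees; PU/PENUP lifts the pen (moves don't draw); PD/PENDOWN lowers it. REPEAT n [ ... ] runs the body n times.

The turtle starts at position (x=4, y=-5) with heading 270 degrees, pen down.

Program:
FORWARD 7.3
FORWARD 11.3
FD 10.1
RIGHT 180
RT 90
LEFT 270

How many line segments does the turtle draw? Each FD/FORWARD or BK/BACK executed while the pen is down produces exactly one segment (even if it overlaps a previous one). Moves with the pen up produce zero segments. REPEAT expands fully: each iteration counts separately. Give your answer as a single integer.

Executing turtle program step by step:
Start: pos=(4,-5), heading=270, pen down
FD 7.3: (4,-5) -> (4,-12.3) [heading=270, draw]
FD 11.3: (4,-12.3) -> (4,-23.6) [heading=270, draw]
FD 10.1: (4,-23.6) -> (4,-33.7) [heading=270, draw]
RT 180: heading 270 -> 90
RT 90: heading 90 -> 0
LT 270: heading 0 -> 270
Final: pos=(4,-33.7), heading=270, 3 segment(s) drawn
Segments drawn: 3

Answer: 3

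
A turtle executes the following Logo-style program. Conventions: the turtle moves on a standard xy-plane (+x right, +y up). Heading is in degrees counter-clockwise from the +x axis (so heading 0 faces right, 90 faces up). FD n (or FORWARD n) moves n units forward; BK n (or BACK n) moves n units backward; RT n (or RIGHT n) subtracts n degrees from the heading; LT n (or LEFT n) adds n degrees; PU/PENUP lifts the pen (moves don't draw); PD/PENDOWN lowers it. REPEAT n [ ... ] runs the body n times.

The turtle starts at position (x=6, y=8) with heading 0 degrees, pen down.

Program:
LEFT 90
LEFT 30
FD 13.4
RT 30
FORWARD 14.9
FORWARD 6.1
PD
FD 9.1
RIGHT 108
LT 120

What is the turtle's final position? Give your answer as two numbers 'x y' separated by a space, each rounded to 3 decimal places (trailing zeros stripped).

Executing turtle program step by step:
Start: pos=(6,8), heading=0, pen down
LT 90: heading 0 -> 90
LT 30: heading 90 -> 120
FD 13.4: (6,8) -> (-0.7,19.605) [heading=120, draw]
RT 30: heading 120 -> 90
FD 14.9: (-0.7,19.605) -> (-0.7,34.505) [heading=90, draw]
FD 6.1: (-0.7,34.505) -> (-0.7,40.605) [heading=90, draw]
PD: pen down
FD 9.1: (-0.7,40.605) -> (-0.7,49.705) [heading=90, draw]
RT 108: heading 90 -> 342
LT 120: heading 342 -> 102
Final: pos=(-0.7,49.705), heading=102, 4 segment(s) drawn

Answer: -0.7 49.705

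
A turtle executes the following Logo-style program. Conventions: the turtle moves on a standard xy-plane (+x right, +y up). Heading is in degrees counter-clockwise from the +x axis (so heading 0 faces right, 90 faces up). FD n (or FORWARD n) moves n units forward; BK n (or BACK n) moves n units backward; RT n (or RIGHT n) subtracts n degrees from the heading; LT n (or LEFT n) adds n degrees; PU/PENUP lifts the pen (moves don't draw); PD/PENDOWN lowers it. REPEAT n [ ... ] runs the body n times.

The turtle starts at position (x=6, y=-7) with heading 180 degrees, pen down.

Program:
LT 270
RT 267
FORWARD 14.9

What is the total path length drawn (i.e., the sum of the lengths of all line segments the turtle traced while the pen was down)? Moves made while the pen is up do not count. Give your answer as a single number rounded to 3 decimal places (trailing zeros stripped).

Executing turtle program step by step:
Start: pos=(6,-7), heading=180, pen down
LT 270: heading 180 -> 90
RT 267: heading 90 -> 183
FD 14.9: (6,-7) -> (-8.88,-7.78) [heading=183, draw]
Final: pos=(-8.88,-7.78), heading=183, 1 segment(s) drawn

Segment lengths:
  seg 1: (6,-7) -> (-8.88,-7.78), length = 14.9
Total = 14.9

Answer: 14.9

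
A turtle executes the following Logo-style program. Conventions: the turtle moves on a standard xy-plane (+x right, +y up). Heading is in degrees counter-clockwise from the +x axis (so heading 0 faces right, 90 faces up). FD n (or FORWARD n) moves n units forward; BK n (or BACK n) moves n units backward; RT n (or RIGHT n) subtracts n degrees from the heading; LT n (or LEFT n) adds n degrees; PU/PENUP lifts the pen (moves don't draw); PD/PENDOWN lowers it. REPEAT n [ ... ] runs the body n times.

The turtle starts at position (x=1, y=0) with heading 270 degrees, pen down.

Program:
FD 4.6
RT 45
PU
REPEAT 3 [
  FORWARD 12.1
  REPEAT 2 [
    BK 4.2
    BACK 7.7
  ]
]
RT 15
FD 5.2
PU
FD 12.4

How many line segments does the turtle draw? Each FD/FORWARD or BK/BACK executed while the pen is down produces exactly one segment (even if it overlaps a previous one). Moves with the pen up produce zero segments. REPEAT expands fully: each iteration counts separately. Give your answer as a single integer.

Executing turtle program step by step:
Start: pos=(1,0), heading=270, pen down
FD 4.6: (1,0) -> (1,-4.6) [heading=270, draw]
RT 45: heading 270 -> 225
PU: pen up
REPEAT 3 [
  -- iteration 1/3 --
  FD 12.1: (1,-4.6) -> (-7.556,-13.156) [heading=225, move]
  REPEAT 2 [
    -- iteration 1/2 --
    BK 4.2: (-7.556,-13.156) -> (-4.586,-10.186) [heading=225, move]
    BK 7.7: (-4.586,-10.186) -> (0.859,-4.741) [heading=225, move]
    -- iteration 2/2 --
    BK 4.2: (0.859,-4.741) -> (3.828,-1.772) [heading=225, move]
    BK 7.7: (3.828,-1.772) -> (9.273,3.673) [heading=225, move]
  ]
  -- iteration 2/3 --
  FD 12.1: (9.273,3.673) -> (0.717,-4.883) [heading=225, move]
  REPEAT 2 [
    -- iteration 1/2 --
    BK 4.2: (0.717,-4.883) -> (3.687,-1.913) [heading=225, move]
    BK 7.7: (3.687,-1.913) -> (9.132,3.532) [heading=225, move]
    -- iteration 2/2 --
    BK 4.2: (9.132,3.532) -> (12.102,6.502) [heading=225, move]
    BK 7.7: (12.102,6.502) -> (17.546,11.946) [heading=225, move]
  ]
  -- iteration 3/3 --
  FD 12.1: (17.546,11.946) -> (8.99,3.39) [heading=225, move]
  REPEAT 2 [
    -- iteration 1/2 --
    BK 4.2: (8.99,3.39) -> (11.96,6.36) [heading=225, move]
    BK 7.7: (11.96,6.36) -> (17.405,11.805) [heading=225, move]
    -- iteration 2/2 --
    BK 4.2: (17.405,11.805) -> (20.375,14.775) [heading=225, move]
    BK 7.7: (20.375,14.775) -> (25.819,20.219) [heading=225, move]
  ]
]
RT 15: heading 225 -> 210
FD 5.2: (25.819,20.219) -> (21.316,17.619) [heading=210, move]
PU: pen up
FD 12.4: (21.316,17.619) -> (10.577,11.419) [heading=210, move]
Final: pos=(10.577,11.419), heading=210, 1 segment(s) drawn
Segments drawn: 1

Answer: 1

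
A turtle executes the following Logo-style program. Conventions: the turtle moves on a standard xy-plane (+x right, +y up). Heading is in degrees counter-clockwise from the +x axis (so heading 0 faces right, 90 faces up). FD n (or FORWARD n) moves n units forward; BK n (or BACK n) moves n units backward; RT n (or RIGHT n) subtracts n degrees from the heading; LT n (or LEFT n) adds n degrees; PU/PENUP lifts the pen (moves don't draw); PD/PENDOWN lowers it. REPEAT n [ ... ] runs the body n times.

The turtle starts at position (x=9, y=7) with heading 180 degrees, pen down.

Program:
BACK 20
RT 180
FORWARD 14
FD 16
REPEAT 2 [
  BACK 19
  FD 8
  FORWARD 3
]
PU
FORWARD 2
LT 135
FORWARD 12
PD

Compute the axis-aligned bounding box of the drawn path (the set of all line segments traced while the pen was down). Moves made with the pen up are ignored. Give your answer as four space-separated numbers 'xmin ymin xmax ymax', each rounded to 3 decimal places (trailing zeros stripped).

Executing turtle program step by step:
Start: pos=(9,7), heading=180, pen down
BK 20: (9,7) -> (29,7) [heading=180, draw]
RT 180: heading 180 -> 0
FD 14: (29,7) -> (43,7) [heading=0, draw]
FD 16: (43,7) -> (59,7) [heading=0, draw]
REPEAT 2 [
  -- iteration 1/2 --
  BK 19: (59,7) -> (40,7) [heading=0, draw]
  FD 8: (40,7) -> (48,7) [heading=0, draw]
  FD 3: (48,7) -> (51,7) [heading=0, draw]
  -- iteration 2/2 --
  BK 19: (51,7) -> (32,7) [heading=0, draw]
  FD 8: (32,7) -> (40,7) [heading=0, draw]
  FD 3: (40,7) -> (43,7) [heading=0, draw]
]
PU: pen up
FD 2: (43,7) -> (45,7) [heading=0, move]
LT 135: heading 0 -> 135
FD 12: (45,7) -> (36.515,15.485) [heading=135, move]
PD: pen down
Final: pos=(36.515,15.485), heading=135, 9 segment(s) drawn

Segment endpoints: x in {9, 29, 32, 40, 43, 48, 51, 59}, y in {7, 7}
xmin=9, ymin=7, xmax=59, ymax=7

Answer: 9 7 59 7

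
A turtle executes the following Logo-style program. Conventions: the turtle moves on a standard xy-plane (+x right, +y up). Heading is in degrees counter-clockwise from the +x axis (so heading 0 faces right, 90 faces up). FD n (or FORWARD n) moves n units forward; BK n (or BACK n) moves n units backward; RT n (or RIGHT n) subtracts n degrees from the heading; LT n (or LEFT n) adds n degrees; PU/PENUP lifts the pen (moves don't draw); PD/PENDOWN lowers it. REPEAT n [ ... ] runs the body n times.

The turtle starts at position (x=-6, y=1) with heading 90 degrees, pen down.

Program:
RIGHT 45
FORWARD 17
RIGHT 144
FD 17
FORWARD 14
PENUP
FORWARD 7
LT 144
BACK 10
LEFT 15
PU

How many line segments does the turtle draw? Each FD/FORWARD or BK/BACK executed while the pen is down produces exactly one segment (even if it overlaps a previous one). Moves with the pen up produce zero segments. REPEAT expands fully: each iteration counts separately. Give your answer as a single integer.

Executing turtle program step by step:
Start: pos=(-6,1), heading=90, pen down
RT 45: heading 90 -> 45
FD 17: (-6,1) -> (6.021,13.021) [heading=45, draw]
RT 144: heading 45 -> 261
FD 17: (6.021,13.021) -> (3.361,-3.77) [heading=261, draw]
FD 14: (3.361,-3.77) -> (1.171,-17.598) [heading=261, draw]
PU: pen up
FD 7: (1.171,-17.598) -> (0.076,-24.511) [heading=261, move]
LT 144: heading 261 -> 45
BK 10: (0.076,-24.511) -> (-6.995,-31.582) [heading=45, move]
LT 15: heading 45 -> 60
PU: pen up
Final: pos=(-6.995,-31.582), heading=60, 3 segment(s) drawn
Segments drawn: 3

Answer: 3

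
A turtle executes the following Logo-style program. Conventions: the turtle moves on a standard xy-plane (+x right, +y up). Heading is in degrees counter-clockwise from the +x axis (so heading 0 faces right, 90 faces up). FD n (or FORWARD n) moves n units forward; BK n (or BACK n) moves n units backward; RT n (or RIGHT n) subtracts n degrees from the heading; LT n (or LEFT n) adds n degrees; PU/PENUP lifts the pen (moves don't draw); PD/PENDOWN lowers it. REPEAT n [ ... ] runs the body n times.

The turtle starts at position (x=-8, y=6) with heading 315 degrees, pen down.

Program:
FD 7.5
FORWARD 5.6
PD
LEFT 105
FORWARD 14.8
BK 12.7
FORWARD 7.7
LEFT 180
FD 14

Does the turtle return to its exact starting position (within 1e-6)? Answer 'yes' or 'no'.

Executing turtle program step by step:
Start: pos=(-8,6), heading=315, pen down
FD 7.5: (-8,6) -> (-2.697,0.697) [heading=315, draw]
FD 5.6: (-2.697,0.697) -> (1.263,-3.263) [heading=315, draw]
PD: pen down
LT 105: heading 315 -> 60
FD 14.8: (1.263,-3.263) -> (8.663,9.554) [heading=60, draw]
BK 12.7: (8.663,9.554) -> (2.313,-1.444) [heading=60, draw]
FD 7.7: (2.313,-1.444) -> (6.163,5.224) [heading=60, draw]
LT 180: heading 60 -> 240
FD 14: (6.163,5.224) -> (-0.837,-6.9) [heading=240, draw]
Final: pos=(-0.837,-6.9), heading=240, 6 segment(s) drawn

Start position: (-8, 6)
Final position: (-0.837, -6.9)
Distance = 14.756; >= 1e-6 -> NOT closed

Answer: no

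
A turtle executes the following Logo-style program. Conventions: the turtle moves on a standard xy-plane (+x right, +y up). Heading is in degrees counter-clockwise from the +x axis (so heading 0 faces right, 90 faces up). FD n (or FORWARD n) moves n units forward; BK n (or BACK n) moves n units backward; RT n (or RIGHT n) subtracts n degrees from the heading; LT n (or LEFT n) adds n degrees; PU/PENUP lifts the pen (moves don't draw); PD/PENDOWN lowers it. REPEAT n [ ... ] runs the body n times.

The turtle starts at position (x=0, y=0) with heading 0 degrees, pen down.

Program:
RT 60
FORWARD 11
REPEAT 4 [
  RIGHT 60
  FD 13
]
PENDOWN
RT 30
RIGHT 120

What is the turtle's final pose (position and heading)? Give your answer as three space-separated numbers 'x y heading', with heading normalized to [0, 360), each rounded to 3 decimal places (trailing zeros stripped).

Answer: -14 1.732 270

Derivation:
Executing turtle program step by step:
Start: pos=(0,0), heading=0, pen down
RT 60: heading 0 -> 300
FD 11: (0,0) -> (5.5,-9.526) [heading=300, draw]
REPEAT 4 [
  -- iteration 1/4 --
  RT 60: heading 300 -> 240
  FD 13: (5.5,-9.526) -> (-1,-20.785) [heading=240, draw]
  -- iteration 2/4 --
  RT 60: heading 240 -> 180
  FD 13: (-1,-20.785) -> (-14,-20.785) [heading=180, draw]
  -- iteration 3/4 --
  RT 60: heading 180 -> 120
  FD 13: (-14,-20.785) -> (-20.5,-9.526) [heading=120, draw]
  -- iteration 4/4 --
  RT 60: heading 120 -> 60
  FD 13: (-20.5,-9.526) -> (-14,1.732) [heading=60, draw]
]
PD: pen down
RT 30: heading 60 -> 30
RT 120: heading 30 -> 270
Final: pos=(-14,1.732), heading=270, 5 segment(s) drawn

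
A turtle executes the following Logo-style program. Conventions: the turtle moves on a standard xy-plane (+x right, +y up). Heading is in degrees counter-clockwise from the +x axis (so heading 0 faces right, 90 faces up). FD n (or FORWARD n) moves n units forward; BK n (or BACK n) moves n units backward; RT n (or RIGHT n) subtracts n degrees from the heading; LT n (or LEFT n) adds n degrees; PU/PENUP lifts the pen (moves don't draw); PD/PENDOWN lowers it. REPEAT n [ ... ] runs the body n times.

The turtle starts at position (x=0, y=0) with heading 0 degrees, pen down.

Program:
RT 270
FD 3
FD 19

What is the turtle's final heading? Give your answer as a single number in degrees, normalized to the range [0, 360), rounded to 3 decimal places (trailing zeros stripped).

Answer: 90

Derivation:
Executing turtle program step by step:
Start: pos=(0,0), heading=0, pen down
RT 270: heading 0 -> 90
FD 3: (0,0) -> (0,3) [heading=90, draw]
FD 19: (0,3) -> (0,22) [heading=90, draw]
Final: pos=(0,22), heading=90, 2 segment(s) drawn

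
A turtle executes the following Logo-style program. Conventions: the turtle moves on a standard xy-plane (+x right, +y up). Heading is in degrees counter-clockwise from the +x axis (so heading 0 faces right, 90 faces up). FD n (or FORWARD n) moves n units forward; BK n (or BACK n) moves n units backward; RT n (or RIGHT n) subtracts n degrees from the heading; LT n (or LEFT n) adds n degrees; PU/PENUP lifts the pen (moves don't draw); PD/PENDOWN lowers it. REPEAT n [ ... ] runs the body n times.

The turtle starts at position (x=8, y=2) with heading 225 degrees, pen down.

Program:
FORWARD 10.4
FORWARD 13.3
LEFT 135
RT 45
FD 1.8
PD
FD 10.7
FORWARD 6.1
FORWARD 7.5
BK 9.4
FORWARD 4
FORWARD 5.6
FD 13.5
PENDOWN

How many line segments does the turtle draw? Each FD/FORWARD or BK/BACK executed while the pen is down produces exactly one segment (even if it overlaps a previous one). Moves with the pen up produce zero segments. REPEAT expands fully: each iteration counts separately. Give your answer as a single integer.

Executing turtle program step by step:
Start: pos=(8,2), heading=225, pen down
FD 10.4: (8,2) -> (0.646,-5.354) [heading=225, draw]
FD 13.3: (0.646,-5.354) -> (-8.758,-14.758) [heading=225, draw]
LT 135: heading 225 -> 0
RT 45: heading 0 -> 315
FD 1.8: (-8.758,-14.758) -> (-7.486,-16.031) [heading=315, draw]
PD: pen down
FD 10.7: (-7.486,-16.031) -> (0.08,-23.597) [heading=315, draw]
FD 6.1: (0.08,-23.597) -> (4.394,-27.911) [heading=315, draw]
FD 7.5: (4.394,-27.911) -> (9.697,-33.214) [heading=315, draw]
BK 9.4: (9.697,-33.214) -> (3.05,-26.567) [heading=315, draw]
FD 4: (3.05,-26.567) -> (5.879,-29.396) [heading=315, draw]
FD 5.6: (5.879,-29.396) -> (9.838,-33.355) [heading=315, draw]
FD 13.5: (9.838,-33.355) -> (19.384,-42.901) [heading=315, draw]
PD: pen down
Final: pos=(19.384,-42.901), heading=315, 10 segment(s) drawn
Segments drawn: 10

Answer: 10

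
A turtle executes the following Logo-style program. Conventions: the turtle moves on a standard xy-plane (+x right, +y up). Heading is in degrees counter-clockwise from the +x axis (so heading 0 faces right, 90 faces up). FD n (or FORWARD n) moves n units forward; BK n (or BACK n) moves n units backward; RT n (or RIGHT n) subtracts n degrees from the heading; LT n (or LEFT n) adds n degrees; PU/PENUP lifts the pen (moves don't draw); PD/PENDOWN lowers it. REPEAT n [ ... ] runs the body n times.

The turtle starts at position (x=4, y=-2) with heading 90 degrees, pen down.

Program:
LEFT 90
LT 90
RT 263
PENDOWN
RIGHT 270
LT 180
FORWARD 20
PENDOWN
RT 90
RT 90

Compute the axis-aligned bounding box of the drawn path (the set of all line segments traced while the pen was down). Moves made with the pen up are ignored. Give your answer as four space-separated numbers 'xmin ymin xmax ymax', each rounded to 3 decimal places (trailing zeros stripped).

Answer: 4 -21.851 6.437 -2

Derivation:
Executing turtle program step by step:
Start: pos=(4,-2), heading=90, pen down
LT 90: heading 90 -> 180
LT 90: heading 180 -> 270
RT 263: heading 270 -> 7
PD: pen down
RT 270: heading 7 -> 97
LT 180: heading 97 -> 277
FD 20: (4,-2) -> (6.437,-21.851) [heading=277, draw]
PD: pen down
RT 90: heading 277 -> 187
RT 90: heading 187 -> 97
Final: pos=(6.437,-21.851), heading=97, 1 segment(s) drawn

Segment endpoints: x in {4, 6.437}, y in {-21.851, -2}
xmin=4, ymin=-21.851, xmax=6.437, ymax=-2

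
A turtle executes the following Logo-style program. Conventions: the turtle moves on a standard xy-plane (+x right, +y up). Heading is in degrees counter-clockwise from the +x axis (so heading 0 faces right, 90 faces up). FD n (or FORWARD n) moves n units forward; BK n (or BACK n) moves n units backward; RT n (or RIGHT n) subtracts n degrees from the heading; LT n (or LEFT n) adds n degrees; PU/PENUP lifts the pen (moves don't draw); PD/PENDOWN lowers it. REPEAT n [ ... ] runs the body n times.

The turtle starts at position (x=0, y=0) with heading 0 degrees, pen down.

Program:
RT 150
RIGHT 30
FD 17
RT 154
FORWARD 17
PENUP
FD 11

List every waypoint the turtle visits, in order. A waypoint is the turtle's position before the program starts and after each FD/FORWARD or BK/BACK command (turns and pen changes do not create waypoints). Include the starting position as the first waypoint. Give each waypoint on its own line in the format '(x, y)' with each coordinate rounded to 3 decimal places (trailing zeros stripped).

Answer: (0, 0)
(-17, 0)
(-1.721, 7.452)
(8.166, 12.274)

Derivation:
Executing turtle program step by step:
Start: pos=(0,0), heading=0, pen down
RT 150: heading 0 -> 210
RT 30: heading 210 -> 180
FD 17: (0,0) -> (-17,0) [heading=180, draw]
RT 154: heading 180 -> 26
FD 17: (-17,0) -> (-1.721,7.452) [heading=26, draw]
PU: pen up
FD 11: (-1.721,7.452) -> (8.166,12.274) [heading=26, move]
Final: pos=(8.166,12.274), heading=26, 2 segment(s) drawn
Waypoints (4 total):
(0, 0)
(-17, 0)
(-1.721, 7.452)
(8.166, 12.274)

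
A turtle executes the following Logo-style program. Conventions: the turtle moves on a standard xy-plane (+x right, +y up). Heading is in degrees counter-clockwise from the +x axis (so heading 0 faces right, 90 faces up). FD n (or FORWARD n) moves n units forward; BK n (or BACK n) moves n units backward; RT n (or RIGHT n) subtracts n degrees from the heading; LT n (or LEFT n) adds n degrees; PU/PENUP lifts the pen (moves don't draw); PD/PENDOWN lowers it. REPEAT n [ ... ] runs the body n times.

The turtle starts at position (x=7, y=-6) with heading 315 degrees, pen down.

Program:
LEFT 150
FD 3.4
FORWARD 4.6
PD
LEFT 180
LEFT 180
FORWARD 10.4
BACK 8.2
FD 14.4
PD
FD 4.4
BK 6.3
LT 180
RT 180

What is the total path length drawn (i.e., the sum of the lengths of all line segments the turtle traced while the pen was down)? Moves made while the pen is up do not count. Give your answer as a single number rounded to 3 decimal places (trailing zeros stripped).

Answer: 51.7

Derivation:
Executing turtle program step by step:
Start: pos=(7,-6), heading=315, pen down
LT 150: heading 315 -> 105
FD 3.4: (7,-6) -> (6.12,-2.716) [heading=105, draw]
FD 4.6: (6.12,-2.716) -> (4.929,1.727) [heading=105, draw]
PD: pen down
LT 180: heading 105 -> 285
LT 180: heading 285 -> 105
FD 10.4: (4.929,1.727) -> (2.238,11.773) [heading=105, draw]
BK 8.2: (2.238,11.773) -> (4.36,3.852) [heading=105, draw]
FD 14.4: (4.36,3.852) -> (0.633,17.762) [heading=105, draw]
PD: pen down
FD 4.4: (0.633,17.762) -> (-0.506,22.012) [heading=105, draw]
BK 6.3: (-0.506,22.012) -> (1.125,15.927) [heading=105, draw]
LT 180: heading 105 -> 285
RT 180: heading 285 -> 105
Final: pos=(1.125,15.927), heading=105, 7 segment(s) drawn

Segment lengths:
  seg 1: (7,-6) -> (6.12,-2.716), length = 3.4
  seg 2: (6.12,-2.716) -> (4.929,1.727), length = 4.6
  seg 3: (4.929,1.727) -> (2.238,11.773), length = 10.4
  seg 4: (2.238,11.773) -> (4.36,3.852), length = 8.2
  seg 5: (4.36,3.852) -> (0.633,17.762), length = 14.4
  seg 6: (0.633,17.762) -> (-0.506,22.012), length = 4.4
  seg 7: (-0.506,22.012) -> (1.125,15.927), length = 6.3
Total = 51.7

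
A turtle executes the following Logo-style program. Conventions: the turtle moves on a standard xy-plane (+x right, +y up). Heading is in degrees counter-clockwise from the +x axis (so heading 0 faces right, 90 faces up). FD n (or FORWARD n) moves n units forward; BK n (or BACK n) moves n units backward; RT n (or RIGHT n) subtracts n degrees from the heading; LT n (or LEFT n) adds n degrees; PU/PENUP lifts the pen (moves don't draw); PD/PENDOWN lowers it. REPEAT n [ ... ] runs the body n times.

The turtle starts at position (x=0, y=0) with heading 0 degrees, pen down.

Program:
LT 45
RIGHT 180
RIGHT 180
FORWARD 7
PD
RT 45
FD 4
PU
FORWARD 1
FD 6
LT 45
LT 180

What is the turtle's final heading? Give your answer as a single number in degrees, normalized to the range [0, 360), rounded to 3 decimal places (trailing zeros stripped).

Executing turtle program step by step:
Start: pos=(0,0), heading=0, pen down
LT 45: heading 0 -> 45
RT 180: heading 45 -> 225
RT 180: heading 225 -> 45
FD 7: (0,0) -> (4.95,4.95) [heading=45, draw]
PD: pen down
RT 45: heading 45 -> 0
FD 4: (4.95,4.95) -> (8.95,4.95) [heading=0, draw]
PU: pen up
FD 1: (8.95,4.95) -> (9.95,4.95) [heading=0, move]
FD 6: (9.95,4.95) -> (15.95,4.95) [heading=0, move]
LT 45: heading 0 -> 45
LT 180: heading 45 -> 225
Final: pos=(15.95,4.95), heading=225, 2 segment(s) drawn

Answer: 225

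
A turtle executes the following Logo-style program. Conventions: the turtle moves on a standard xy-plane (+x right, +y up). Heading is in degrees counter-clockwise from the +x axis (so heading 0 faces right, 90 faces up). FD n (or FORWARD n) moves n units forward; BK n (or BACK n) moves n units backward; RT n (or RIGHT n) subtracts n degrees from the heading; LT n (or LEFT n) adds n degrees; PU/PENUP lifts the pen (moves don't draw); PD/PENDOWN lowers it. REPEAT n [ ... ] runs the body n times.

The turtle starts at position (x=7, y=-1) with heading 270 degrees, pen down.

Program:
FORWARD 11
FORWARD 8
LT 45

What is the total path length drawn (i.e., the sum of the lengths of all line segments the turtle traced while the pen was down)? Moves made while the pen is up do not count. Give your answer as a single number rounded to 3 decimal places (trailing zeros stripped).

Answer: 19

Derivation:
Executing turtle program step by step:
Start: pos=(7,-1), heading=270, pen down
FD 11: (7,-1) -> (7,-12) [heading=270, draw]
FD 8: (7,-12) -> (7,-20) [heading=270, draw]
LT 45: heading 270 -> 315
Final: pos=(7,-20), heading=315, 2 segment(s) drawn

Segment lengths:
  seg 1: (7,-1) -> (7,-12), length = 11
  seg 2: (7,-12) -> (7,-20), length = 8
Total = 19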